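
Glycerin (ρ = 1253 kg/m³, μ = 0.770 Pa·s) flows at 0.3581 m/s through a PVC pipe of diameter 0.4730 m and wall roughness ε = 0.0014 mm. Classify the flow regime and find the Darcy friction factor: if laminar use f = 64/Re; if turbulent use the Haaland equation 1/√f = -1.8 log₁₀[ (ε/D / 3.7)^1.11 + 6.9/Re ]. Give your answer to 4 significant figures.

Re = ρVD/μ = 1253·0.3581·0.473/0.77 = 275.6.
Re < 2300 → laminar, so f = 64/Re = 0.2322 (roughness is irrelevant in laminar flow).

f ≈ 0.2322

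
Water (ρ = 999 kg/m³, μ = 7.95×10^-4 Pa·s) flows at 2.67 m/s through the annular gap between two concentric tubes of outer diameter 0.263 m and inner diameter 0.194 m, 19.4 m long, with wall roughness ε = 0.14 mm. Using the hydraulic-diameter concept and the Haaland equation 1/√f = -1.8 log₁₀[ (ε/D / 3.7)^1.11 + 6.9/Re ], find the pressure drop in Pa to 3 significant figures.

ΔP ≈ 24300 Pa

Hydraulic diameter D_h = 4A/P = D_o - D_i = 0.263 - 0.194 = 0.069 m.
Re = ρVD_h/μ = 999·2.67·0.069/0.000795 = 2.315e+05.
ε/D_h = 0.00014/0.069 = 0.00203; Haaland gives 1/√f = -1.8 log₁₀[0.00024+2.98e-05] = 6.424, so f = 0.02423.
ΔP = f(L/D_h)(ρV²/2) = 0.02423·19.4/0.069·3561 = 2.426e+04 Pa.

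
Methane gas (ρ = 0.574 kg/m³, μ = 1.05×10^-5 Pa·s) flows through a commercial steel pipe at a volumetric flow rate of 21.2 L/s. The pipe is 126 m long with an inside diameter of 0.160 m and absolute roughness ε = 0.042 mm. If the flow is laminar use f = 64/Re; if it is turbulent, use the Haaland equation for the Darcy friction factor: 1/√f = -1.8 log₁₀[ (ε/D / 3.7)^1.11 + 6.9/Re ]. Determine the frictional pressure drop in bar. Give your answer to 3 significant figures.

Q = 21.2 L/s = 21.2/1000 = 0.0212 m³/s.
Cross-sectional area A = πD²/4 = π(0.16)²/4 = 0.02011 m²; mean velocity V = Q/A = 0.0212/0.02011 = 1.054 m/s.
Reynolds number Re = ρVD/μ = 0.574 · 1.054 · 0.16 / 1.05e-05 = 9222.
Re > 4000 → turbulent. Relative roughness ε/D = 4.2e-05/0.16 = 0.000263. Haaland: 1/√f = -1.8 log₁₀[(0.000263/3.7)^1.11 + 6.9/9222] = -1.8 log₁₀[2.48e-05 + 0.000748] = 5.601, so f = 0.03187.
Darcy-Weisbach: ΔP = f(L/D)(ρV²/2) = 0.03187·(126/0.16)·(0.574·1.054²/2) = 0.03187·787.5·0.3191 = 8.009 Pa.
ΔP = 8.009 Pa = 8.01×10^-5 bar.

ΔP ≈ 8.01×10^-5 bar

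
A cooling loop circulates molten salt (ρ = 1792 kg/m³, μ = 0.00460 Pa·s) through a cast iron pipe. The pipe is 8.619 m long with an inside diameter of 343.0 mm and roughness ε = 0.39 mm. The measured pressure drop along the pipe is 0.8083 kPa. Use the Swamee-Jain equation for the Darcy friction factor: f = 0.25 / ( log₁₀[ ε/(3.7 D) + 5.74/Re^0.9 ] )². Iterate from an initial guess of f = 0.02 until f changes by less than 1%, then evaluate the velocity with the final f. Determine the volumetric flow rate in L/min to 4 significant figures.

Rearranging Darcy-Weisbach: V = √(2·ΔP·D/(f·L·ρ)). With ε/D = 0.00039/0.343 = 0.00114, iterate starting from f = 0.02:
  f = 0.02 → V = √(2·808.3·0.343/(0.02·8.619·1792)) = 1.34 m/s; Re = ρVD/μ = 1.79e+05; f → 0.02185
  f = 0.02185 → V = 1.282 m/s; Re = 1.713e+05; f → 0.02191
Converged (Δf/f < 1%). With the final f = 0.02191: V = √(2·808.3·0.343/(0.02191·8.619·1792)) = 1.28 m/s.
Q = V·A = 1.28·(π/4·0.343²) = 0.1183 m³/s = 7096 L/min.

Q ≈ 7096 L/min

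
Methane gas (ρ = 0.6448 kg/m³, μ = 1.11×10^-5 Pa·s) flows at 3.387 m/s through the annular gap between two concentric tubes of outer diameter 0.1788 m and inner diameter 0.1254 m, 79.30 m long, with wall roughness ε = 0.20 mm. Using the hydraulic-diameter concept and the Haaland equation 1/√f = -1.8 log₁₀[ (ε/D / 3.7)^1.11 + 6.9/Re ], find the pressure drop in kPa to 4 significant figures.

Hydraulic diameter D_h = 4A/P = D_o - D_i = 0.1788 - 0.1254 = 0.0534 m.
Re = ρVD_h/μ = 0.6448·3.387·0.0534/1.11e-05 = 1.051e+04.
ε/D_h = 0.0002/0.0534 = 0.00375; Haaland gives 1/√f = -1.8 log₁₀[0.000474+0.000657] = 5.304, so f = 0.03555.
ΔP = f(L/D_h)(ρV²/2) = 0.03555·79.3/0.0534·3.698 = 195.2 Pa.
ΔP = 0.1952 kPa.

ΔP ≈ 0.1952 kPa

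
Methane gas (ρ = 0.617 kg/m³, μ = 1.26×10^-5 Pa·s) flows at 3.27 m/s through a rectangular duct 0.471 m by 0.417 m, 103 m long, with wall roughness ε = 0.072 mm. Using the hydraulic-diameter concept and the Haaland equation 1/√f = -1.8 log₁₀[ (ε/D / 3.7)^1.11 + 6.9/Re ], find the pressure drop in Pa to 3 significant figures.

ΔP ≈ 15.2 Pa

Hydraulic diameter D_h = 4A/P = 4·(0.471·0.417)/(2·(0.471+0.417)) = 0.7856/1.776 = 0.4424 m.
Re = ρVD_h/μ = 0.617·3.27·0.4424/1.26e-05 = 7.083e+04.
ε/D_h = 7.2e-05/0.4424 = 0.000163; Haaland gives 1/√f = -1.8 log₁₀[1.46e-05+9.74e-05] = 7.111, so f = 0.01977.
ΔP = f(L/D_h)(ρV²/2) = 0.01977·103/0.4424·3.299 = 15.19 Pa.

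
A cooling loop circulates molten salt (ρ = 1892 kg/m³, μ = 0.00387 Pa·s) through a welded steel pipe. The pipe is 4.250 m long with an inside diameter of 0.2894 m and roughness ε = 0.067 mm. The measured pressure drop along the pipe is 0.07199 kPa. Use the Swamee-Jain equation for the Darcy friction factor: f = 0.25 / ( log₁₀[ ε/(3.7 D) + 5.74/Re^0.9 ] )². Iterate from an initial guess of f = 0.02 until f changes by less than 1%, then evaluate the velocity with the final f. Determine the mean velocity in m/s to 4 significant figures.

V ≈ 0.5056 m/s

Rearranging Darcy-Weisbach: V = √(2·ΔP·D/(f·L·ρ)). With ε/D = 6.7e-05/0.2894 = 0.000232, iterate starting from f = 0.02:
  f = 0.02 → V = √(2·71.99·0.2894/(0.02·4.25·1892)) = 0.509 m/s; Re = ρVD/μ = 7.202e+04; f → 0.02025
  f = 0.02025 → V = 0.5059 m/s; Re = 7.157e+04; f → 0.02027
Converged (Δf/f < 1%). With the final f = 0.02027: V = √(2·71.99·0.2894/(0.02027·4.25·1892)) = 0.5056 m/s.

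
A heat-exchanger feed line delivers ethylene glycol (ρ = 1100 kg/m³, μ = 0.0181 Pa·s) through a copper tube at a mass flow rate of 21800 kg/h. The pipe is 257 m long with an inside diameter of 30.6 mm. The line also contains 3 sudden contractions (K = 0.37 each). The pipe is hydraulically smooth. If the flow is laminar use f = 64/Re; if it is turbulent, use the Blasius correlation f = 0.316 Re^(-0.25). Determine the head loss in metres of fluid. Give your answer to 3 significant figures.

ṁ = 21800 kg/h = 21800/3600 = 6.056 kg/s.
A = πD²/4 = π(0.0306)²/4 = 0.0007354 m²; mean velocity V = ṁ/(ρA) = 6.056/(1100 · 0.0007354) = 7.486 m/s.
Reynolds number Re = ρVD/μ = 1100 · 7.486 · 0.0306 / 0.0181 = 1.392e+04.
Re > 4000 → turbulent. Smooth-pipe (Blasius): f = 0.316 Re^(-0.25) = 0.316/(1.392e+04)^0.25 = 0.02909.
Total minor-loss coefficient ΣK = 3·0.37 = 1.11.
ΔP = [f·L/D + ΣK]·(ρV²/2) = [0.02909·257/0.0306 + 1.11]·(1100·7.486²/2) = [244.3 + 1.11]·3.082e+04 = 7.564e+06 Pa.
Head loss h_f = ΔP/(ρg) = 7.564e+06/(1100·9.81) = 701 m.

h_f ≈ 701 m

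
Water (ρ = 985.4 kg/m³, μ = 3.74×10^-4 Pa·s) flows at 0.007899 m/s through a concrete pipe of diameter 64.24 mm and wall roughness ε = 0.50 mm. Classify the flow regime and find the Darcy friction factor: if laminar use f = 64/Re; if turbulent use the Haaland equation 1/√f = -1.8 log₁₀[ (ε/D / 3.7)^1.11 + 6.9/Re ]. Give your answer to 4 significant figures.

Re = ρVD/μ = 985.4·0.007899·0.06424/0.000374 = 1337.
Re < 2300 → laminar, so f = 64/Re = 0.04787 (roughness is irrelevant in laminar flow).

f ≈ 0.04787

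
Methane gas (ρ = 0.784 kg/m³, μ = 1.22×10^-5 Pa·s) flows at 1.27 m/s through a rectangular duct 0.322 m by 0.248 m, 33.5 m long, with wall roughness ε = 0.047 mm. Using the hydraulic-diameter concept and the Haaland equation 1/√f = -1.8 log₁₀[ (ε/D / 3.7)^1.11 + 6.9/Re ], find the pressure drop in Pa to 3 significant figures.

ΔP ≈ 1.91 Pa

Hydraulic diameter D_h = 4A/P = 4·(0.322·0.248)/(2·(0.322+0.248)) = 0.3194/1.14 = 0.2802 m.
Re = ρVD_h/μ = 0.784·1.27·0.2802/1.22e-05 = 2.287e+04.
ε/D_h = 4.7e-05/0.2802 = 0.000168; Haaland gives 1/√f = -1.8 log₁₀[1.51e-05+0.000302] = 6.299, so f = 0.02521.
ΔP = f(L/D_h)(ρV²/2) = 0.02521·33.5/0.2802·0.6323 = 1.905 Pa.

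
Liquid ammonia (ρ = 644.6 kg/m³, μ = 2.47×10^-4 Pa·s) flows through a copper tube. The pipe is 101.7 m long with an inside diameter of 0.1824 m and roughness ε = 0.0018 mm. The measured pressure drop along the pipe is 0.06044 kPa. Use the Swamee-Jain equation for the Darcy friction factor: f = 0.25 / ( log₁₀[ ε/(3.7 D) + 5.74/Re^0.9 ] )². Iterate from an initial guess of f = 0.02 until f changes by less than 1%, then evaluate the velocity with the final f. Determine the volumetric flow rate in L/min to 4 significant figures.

Rearranging Darcy-Weisbach: V = √(2·ΔP·D/(f·L·ρ)). With ε/D = 1.8e-06/0.1824 = 9.87e-06, iterate starting from f = 0.02:
  f = 0.02 → V = √(2·60.44·0.1824/(0.02·101.7·644.6)) = 0.1297 m/s; Re = ρVD/μ = 6.173e+04; f → 0.01986
Converged (Δf/f < 1%). With the final f = 0.01986: V = √(2·60.44·0.1824/(0.01986·101.7·644.6)) = 0.1302 m/s.
Q = V·A = 0.1302·(π/4·0.1824²) = 0.003401 m³/s = 204.1 L/min.

Q ≈ 204.1 L/min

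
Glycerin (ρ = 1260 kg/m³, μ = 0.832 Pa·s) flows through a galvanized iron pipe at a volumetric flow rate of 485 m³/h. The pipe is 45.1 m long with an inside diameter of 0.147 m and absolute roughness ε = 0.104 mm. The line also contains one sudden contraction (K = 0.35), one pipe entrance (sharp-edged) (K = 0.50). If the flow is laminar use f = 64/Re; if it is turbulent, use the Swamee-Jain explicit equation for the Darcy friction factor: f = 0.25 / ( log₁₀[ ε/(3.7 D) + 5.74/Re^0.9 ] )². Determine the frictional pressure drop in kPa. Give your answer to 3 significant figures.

Q = 485 m³/h = 485/3600 = 0.1347 m³/s.
Cross-sectional area A = πD²/4 = π(0.147)²/4 = 0.01697 m²; mean velocity V = Q/A = 0.1347/0.01697 = 7.938 m/s.
Reynolds number Re = ρVD/μ = 1260 · 7.938 · 0.147 / 0.832 = 1767.
Re < 2300 → laminar flow, so f = 64/Re = 64/1767 = 0.03622 (the turbulent correlation is not needed).
Total minor-loss coefficient ΣK = 1·0.35 + 1·0.5 = 0.85.
ΔP = [f·L/D + ΣK]·(ρV²/2) = [0.03622·45.1/0.147 + 0.85]·(1260·7.938²/2) = [11.11 + 0.85]·3.97e+04 = 4.748e+05 Pa.
ΔP = 4.748e+05 Pa = 475 kPa.

ΔP ≈ 475 kPa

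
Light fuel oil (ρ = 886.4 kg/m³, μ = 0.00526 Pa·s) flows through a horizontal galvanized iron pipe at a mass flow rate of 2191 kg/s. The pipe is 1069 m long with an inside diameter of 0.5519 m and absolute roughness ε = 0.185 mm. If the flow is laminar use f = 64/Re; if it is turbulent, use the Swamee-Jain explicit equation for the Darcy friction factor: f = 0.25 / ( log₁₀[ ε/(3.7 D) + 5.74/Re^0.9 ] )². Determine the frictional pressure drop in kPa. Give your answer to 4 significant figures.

ΔP ≈ 1474 kPa

A = πD²/4 = π(0.5519)²/4 = 0.2392 m²; mean velocity V = ṁ/(ρA) = 2191/(886.4 · 0.2392) = 10.33 m/s.
Reynolds number Re = ρVD/μ = 886.4 · 10.33 · 0.5519 / 0.00526 = 9.61e+05.
Re > 4000 → turbulent. Relative roughness ε/D = 0.000185/0.5519 = 0.000335. Swamee-Jain: f = 0.25/(log₁₀[0.000335/3.7 + 5.74/9.61e+05^0.9])² = 0.25/(log₁₀[9.06e-05 + 2.37e-05])² = 0.25/(-3.942)² = 0.01609.
Darcy-Weisbach: ΔP = f(L/D)(ρV²/2) = 0.01609·(1069/0.5519)·(886.4·10.33²/2) = 0.01609·1937·4.732e+04 = 1.474e+06 Pa.
ΔP = 1.474e+06 Pa = 1474 kPa.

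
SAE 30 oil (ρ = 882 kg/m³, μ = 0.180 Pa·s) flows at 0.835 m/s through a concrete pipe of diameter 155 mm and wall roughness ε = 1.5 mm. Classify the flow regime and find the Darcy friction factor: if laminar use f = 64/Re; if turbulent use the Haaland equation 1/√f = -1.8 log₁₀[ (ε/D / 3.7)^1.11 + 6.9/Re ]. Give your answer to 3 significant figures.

Re = ρVD/μ = 882·0.835·0.155/0.18 = 634.2.
Re < 2300 → laminar, so f = 64/Re = 0.1009 (roughness is irrelevant in laminar flow).

f ≈ 0.101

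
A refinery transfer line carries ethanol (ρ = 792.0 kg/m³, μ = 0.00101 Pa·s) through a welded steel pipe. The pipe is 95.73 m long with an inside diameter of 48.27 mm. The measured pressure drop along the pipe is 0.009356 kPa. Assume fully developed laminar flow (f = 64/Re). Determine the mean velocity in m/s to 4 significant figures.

For laminar flow, f = 64/Re with Re = ρVD/μ, so Darcy-Weisbach reduces to ΔP = 32μLV/D². Solving for V: V = ΔP·D²/(32μL) = 9.356·(0.04827)²/(32·0.00101·95.73) = 0.007046 m/s.
Check: Re = ρVD/μ = 792·0.007046·0.04827/0.00101 = 266.7 < 2300, so the laminar assumption holds.

V ≈ 0.007046 m/s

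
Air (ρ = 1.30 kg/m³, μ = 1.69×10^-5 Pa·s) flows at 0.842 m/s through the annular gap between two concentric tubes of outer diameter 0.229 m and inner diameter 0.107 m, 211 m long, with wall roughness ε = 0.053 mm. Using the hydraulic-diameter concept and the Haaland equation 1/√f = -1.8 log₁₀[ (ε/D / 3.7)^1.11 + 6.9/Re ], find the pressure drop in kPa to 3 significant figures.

ΔP ≈ 0.0267 kPa

Hydraulic diameter D_h = 4A/P = D_o - D_i = 0.229 - 0.107 = 0.122 m.
Re = ρVD_h/μ = 1.3·0.842·0.122/1.69e-05 = 7902.
ε/D_h = 5.3e-05/0.122 = 0.000434; Haaland gives 1/√f = -1.8 log₁₀[4.34e-05+0.000873] = 5.468, so f = 0.03345.
ΔP = f(L/D_h)(ρV²/2) = 0.03345·211/0.122·0.4608 = 26.66 Pa.
ΔP = 0.0267 kPa.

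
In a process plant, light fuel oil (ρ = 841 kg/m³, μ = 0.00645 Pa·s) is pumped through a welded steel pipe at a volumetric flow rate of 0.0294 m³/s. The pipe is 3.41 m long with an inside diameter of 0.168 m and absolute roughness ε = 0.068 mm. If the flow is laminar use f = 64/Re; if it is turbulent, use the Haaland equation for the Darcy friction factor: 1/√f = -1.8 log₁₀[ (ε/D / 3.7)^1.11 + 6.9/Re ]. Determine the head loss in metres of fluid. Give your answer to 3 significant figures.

Cross-sectional area A = πD²/4 = π(0.168)²/4 = 0.02217 m²; mean velocity V = Q/A = 0.0294/0.02217 = 1.326 m/s.
Reynolds number Re = ρVD/μ = 841 · 1.326 · 0.168 / 0.00645 = 2.905e+04.
Re > 4000 → turbulent. Relative roughness ε/D = 6.8e-05/0.168 = 0.000405. Haaland: 1/√f = -1.8 log₁₀[(0.000405/3.7)^1.11 + 6.9/2.905e+04] = -1.8 log₁₀[4.01e-05 + 0.000238] = 6.402, so f = 0.0244.
Darcy-Weisbach: ΔP = f(L/D)(ρV²/2) = 0.0244·(3.41/0.168)·(841·1.326²/2) = 0.0244·20.3·739.7 = 366.3 Pa.
Head loss h_f = ΔP/(ρg) = 366.3/(841·9.81) = 0.0444 m.

h_f ≈ 0.0444 m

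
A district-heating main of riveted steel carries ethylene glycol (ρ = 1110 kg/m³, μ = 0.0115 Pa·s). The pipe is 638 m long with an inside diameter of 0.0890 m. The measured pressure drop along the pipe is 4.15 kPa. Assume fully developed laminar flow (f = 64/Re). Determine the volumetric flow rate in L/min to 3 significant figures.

For laminar flow, f = 64/Re with Re = ρVD/μ, so Darcy-Weisbach reduces to ΔP = 32μLV/D². Solving for V: V = ΔP·D²/(32μL) = 4150·(0.089)²/(32·0.0115·638) = 0.14 m/s.
Check: Re = ρVD/μ = 1110·0.14·0.089/0.0115 = 1203 < 2300, so the laminar assumption holds.
Q = V·A = 0.14·(π/4·0.089²) = 0.000871 m³/s = 52.3 L/min.

Q ≈ 52.3 L/min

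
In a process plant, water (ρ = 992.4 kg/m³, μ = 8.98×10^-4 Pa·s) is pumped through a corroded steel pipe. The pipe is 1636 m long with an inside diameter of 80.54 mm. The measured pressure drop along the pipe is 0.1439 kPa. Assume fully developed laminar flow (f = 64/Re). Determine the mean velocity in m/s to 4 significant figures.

For laminar flow, f = 64/Re with Re = ρVD/μ, so Darcy-Weisbach reduces to ΔP = 32μLV/D². Solving for V: V = ΔP·D²/(32μL) = 143.9·(0.08054)²/(32·0.000898·1636) = 0.01986 m/s.
Check: Re = ρVD/μ = 992.4·0.01986·0.08054/0.000898 = 1767 < 2300, so the laminar assumption holds.

V ≈ 0.01986 m/s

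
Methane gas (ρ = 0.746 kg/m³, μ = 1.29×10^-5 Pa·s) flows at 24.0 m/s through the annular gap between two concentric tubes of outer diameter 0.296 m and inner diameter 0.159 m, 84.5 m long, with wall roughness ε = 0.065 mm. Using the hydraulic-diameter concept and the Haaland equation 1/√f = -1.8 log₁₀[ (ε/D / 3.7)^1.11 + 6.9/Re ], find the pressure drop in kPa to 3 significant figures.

ΔP ≈ 2.46 kPa

Hydraulic diameter D_h = 4A/P = D_o - D_i = 0.296 - 0.159 = 0.137 m.
Re = ρVD_h/μ = 0.746·24·0.137/1.29e-05 = 1.901e+05.
ε/D_h = 6.5e-05/0.137 = 0.000474; Haaland gives 1/√f = -1.8 log₁₀[4.78e-05+3.63e-05] = 7.335, so f = 0.01859.
ΔP = f(L/D_h)(ρV²/2) = 0.01859·84.5/0.137·214.8 = 2463 Pa.
ΔP = 2.46 kPa.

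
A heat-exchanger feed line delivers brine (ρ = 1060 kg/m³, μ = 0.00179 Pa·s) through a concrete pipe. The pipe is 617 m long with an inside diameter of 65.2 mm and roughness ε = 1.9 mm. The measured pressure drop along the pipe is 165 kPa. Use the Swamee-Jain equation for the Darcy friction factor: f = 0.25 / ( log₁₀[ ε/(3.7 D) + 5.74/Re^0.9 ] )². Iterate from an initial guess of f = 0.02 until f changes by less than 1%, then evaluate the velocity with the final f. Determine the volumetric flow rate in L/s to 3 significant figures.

Rearranging Darcy-Weisbach: V = √(2·ΔP·D/(f·L·ρ)). With ε/D = 0.0019/0.0652 = 0.0291, iterate starting from f = 0.02:
  f = 0.02 → V = √(2·1.65e+05·0.0652/(0.02·617·1060)) = 1.283 m/s; Re = ρVD/μ = 4.952e+04; f → 0.05749
  f = 0.05749 → V = 0.7564 m/s; Re = 2.921e+04; f → 0.0581
  f = 0.0581 → V = 0.7525 m/s; Re = 2.905e+04; f → 0.0581
Converged (Δf/f < 1%). With the final f = 0.0581: V = √(2·1.65e+05·0.0652/(0.0581·617·1060)) = 0.7525 m/s.
Q = V·A = 0.7525·(π/4·0.0652²) = 0.002512 m³/s = 2.51 L/s.

Q ≈ 2.51 L/s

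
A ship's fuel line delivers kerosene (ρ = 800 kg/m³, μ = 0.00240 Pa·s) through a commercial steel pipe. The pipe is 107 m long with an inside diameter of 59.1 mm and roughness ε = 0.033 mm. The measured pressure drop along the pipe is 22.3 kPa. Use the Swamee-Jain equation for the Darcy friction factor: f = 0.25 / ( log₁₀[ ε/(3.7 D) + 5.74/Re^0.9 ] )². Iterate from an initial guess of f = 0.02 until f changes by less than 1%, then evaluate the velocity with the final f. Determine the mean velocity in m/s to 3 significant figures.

Rearranging Darcy-Weisbach: V = √(2·ΔP·D/(f·L·ρ)). With ε/D = 3.3e-05/0.0591 = 0.000558, iterate starting from f = 0.02:
  f = 0.02 → V = √(2·2.23e+04·0.0591/(0.02·107·800)) = 1.241 m/s; Re = ρVD/μ = 2.444e+04; f → 0.02603
  f = 0.02603 → V = 1.088 m/s; Re = 2.143e+04; f → 0.02675
  f = 0.02675 → V = 1.073 m/s; Re = 2.114e+04; f → 0.02683
Converged (Δf/f < 1%). With the final f = 0.02683: V = √(2·2.23e+04·0.0591/(0.02683·107·800)) = 1.071 m/s.

V ≈ 1.07 m/s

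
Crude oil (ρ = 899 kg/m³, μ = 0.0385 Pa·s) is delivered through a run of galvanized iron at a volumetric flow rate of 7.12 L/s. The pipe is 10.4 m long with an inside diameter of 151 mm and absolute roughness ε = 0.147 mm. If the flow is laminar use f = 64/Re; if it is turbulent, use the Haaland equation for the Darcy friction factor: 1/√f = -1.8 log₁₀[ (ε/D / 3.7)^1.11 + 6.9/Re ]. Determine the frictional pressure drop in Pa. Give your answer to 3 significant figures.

ΔP ≈ 223 Pa

Q = 7.12 L/s = 7.12/1000 = 0.00712 m³/s.
Cross-sectional area A = πD²/4 = π(0.151)²/4 = 0.01791 m²; mean velocity V = Q/A = 0.00712/0.01791 = 0.3976 m/s.
Reynolds number Re = ρVD/μ = 899 · 0.3976 · 0.151 / 0.0385 = 1402.
Re < 2300 → laminar flow, so f = 64/Re = 64/1402 = 0.04565 (the turbulent correlation is not needed).
Darcy-Weisbach: ΔP = f(L/D)(ρV²/2) = 0.04565·(10.4/0.151)·(899·0.3976²/2) = 0.04565·68.87·71.06 = 223.4 Pa.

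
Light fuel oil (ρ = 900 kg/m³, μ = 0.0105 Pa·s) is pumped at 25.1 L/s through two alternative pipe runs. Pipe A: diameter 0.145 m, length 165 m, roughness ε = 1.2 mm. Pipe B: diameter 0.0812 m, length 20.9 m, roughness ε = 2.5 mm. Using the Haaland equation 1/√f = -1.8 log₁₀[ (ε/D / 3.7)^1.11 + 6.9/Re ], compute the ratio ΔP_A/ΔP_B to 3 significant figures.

Pipe A: V = Q/A = 0.0251/0.01651 = 1.52 m/s; Re = 1.889e+04; ε/D = 0.00828; Haaland → f = 0.03877; ΔP_A = f(L/D)(ρV²/2) = 4.587e+04 Pa.
Pipe B: V = Q/A = 0.0251/0.005178 = 4.847 m/s; Re = 3.374e+04; ε/D = 0.0308; Haaland → f = 0.05881; ΔP_B = f(L/D)(ρV²/2) = 1.6e+05 Pa.
ΔP_A/ΔP_B = 4.587e+04/1.6e+05 = 0.287.

ΔP_A/ΔP_B ≈ 0.287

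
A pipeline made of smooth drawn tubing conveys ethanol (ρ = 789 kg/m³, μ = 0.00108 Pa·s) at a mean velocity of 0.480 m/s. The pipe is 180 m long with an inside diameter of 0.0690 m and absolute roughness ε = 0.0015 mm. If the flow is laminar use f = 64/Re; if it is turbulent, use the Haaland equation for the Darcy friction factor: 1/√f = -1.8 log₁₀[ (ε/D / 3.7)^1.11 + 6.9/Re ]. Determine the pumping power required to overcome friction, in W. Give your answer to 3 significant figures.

Reynolds number Re = ρVD/μ = 789 · 0.48 · 0.069 / 0.00108 = 2.42e+04.
Re > 4000 → turbulent. Relative roughness ε/D = 1.5e-06/0.069 = 2.17e-05. Haaland: 1/√f = -1.8 log₁₀[(2.17e-05/3.7)^1.11 + 6.9/2.42e+04] = -1.8 log₁₀[1.56e-06 + 0.000285] = 6.377, so f = 0.02459.
Darcy-Weisbach: ΔP = f(L/D)(ρV²/2) = 0.02459·(180/0.069)·(789·0.48²/2) = 0.02459·2609·90.89 = 5832 Pa.
Q = V·A = 0.48·0.003739 = 0.001795 m³/s.
Pumping power P = QΔP = 0.001795·5832 = 10.47 W = 10.5 W.

P ≈ 10.5 W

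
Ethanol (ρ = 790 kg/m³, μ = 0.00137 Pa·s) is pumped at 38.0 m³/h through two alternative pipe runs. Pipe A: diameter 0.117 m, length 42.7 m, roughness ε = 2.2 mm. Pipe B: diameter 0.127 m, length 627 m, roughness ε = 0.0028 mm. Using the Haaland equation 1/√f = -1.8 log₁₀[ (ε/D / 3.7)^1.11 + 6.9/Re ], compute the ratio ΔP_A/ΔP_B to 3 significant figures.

Pipe A: V = Q/A = 0.01056/0.01075 = 0.9818 m/s; Re = 6.624e+04; ε/D = 0.0188; Haaland → f = 0.04819; ΔP_A = f(L/D)(ρV²/2) = 6697 Pa.
Pipe B: V = Q/A = 0.01056/0.01267 = 0.8333 m/s; Re = 6.102e+04; ε/D = 2.2e-05; Haaland → f = 0.01988; ΔP_B = f(L/D)(ρV²/2) = 2.691e+04 Pa.
ΔP_A/ΔP_B = 6697/2.691e+04 = 0.249.

ΔP_A/ΔP_B ≈ 0.249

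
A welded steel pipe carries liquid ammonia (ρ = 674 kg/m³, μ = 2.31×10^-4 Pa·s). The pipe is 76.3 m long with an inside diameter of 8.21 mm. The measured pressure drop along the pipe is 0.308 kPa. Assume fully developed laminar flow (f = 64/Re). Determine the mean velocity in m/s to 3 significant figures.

For laminar flow, f = 64/Re with Re = ρVD/μ, so Darcy-Weisbach reduces to ΔP = 32μLV/D². Solving for V: V = ΔP·D²/(32μL) = 308·(0.00821)²/(32·0.000231·76.3) = 0.03681 m/s.
Check: Re = ρVD/μ = 674·0.03681·0.00821/0.000231 = 881.7 < 2300, so the laminar assumption holds.

V ≈ 0.0368 m/s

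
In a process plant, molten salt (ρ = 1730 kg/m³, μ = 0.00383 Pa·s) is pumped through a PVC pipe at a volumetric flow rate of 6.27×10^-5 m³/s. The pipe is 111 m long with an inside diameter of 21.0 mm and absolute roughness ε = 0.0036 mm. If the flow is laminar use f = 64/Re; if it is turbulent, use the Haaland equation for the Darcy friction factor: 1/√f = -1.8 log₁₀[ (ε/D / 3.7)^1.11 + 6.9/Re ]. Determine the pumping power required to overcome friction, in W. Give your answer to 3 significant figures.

Cross-sectional area A = πD²/4 = π(0.021)²/4 = 0.0003464 m²; mean velocity V = Q/A = 6.27e-05/0.0003464 = 0.181 m/s.
Reynolds number Re = ρVD/μ = 1730 · 0.181 · 0.021 / 0.00383 = 1717.
Re < 2300 → laminar flow, so f = 64/Re = 64/1717 = 0.03727 (the turbulent correlation is not needed).
Darcy-Weisbach: ΔP = f(L/D)(ρV²/2) = 0.03727·(111/0.021)·(1730·0.181²/2) = 0.03727·5286·28.35 = 5584 Pa.
Pumping power P = QΔP = 6.27e-05·5584 = 0.3501 W = 0.350 W.

P ≈ 0.350 W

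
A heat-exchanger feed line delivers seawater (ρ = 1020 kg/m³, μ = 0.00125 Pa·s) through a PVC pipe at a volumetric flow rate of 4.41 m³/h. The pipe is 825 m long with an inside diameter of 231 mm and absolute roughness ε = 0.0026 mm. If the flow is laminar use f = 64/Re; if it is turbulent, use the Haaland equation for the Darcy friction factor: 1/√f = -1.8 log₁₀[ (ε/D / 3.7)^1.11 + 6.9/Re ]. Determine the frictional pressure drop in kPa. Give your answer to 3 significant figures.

ΔP ≈ 0.0570 kPa

Q = 4.41 m³/h = 4.41/3600 = 0.001225 m³/s.
Cross-sectional area A = πD²/4 = π(0.231)²/4 = 0.04191 m²; mean velocity V = Q/A = 0.001225/0.04191 = 0.02923 m/s.
Reynolds number Re = ρVD/μ = 1020 · 0.02923 · 0.231 / 0.00125 = 5510.
Re > 4000 → turbulent. Relative roughness ε/D = 2.6e-06/0.231 = 1.13e-05. Haaland: 1/√f = -1.8 log₁₀[(1.13e-05/3.7)^1.11 + 6.9/5510] = -1.8 log₁₀[7.52e-07 + 0.00125] = 5.224, so f = 0.03665.
Darcy-Weisbach: ΔP = f(L/D)(ρV²/2) = 0.03665·(825/0.231)·(1020·0.02923²/2) = 0.03665·3571·0.4357 = 57.03 Pa.
ΔP = 57.03 Pa = 0.0570 kPa.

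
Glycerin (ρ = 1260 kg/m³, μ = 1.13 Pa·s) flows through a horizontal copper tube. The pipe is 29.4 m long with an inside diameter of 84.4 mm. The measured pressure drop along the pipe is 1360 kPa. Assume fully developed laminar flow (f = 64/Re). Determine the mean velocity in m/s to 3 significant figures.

V ≈ 9.11 m/s

For laminar flow, f = 64/Re with Re = ρVD/μ, so Darcy-Weisbach reduces to ΔP = 32μLV/D². Solving for V: V = ΔP·D²/(32μL) = 1.36e+06·(0.0844)²/(32·1.13·29.4) = 9.113 m/s.
Check: Re = ρVD/μ = 1260·9.113·0.0844/1.13 = 857.6 < 2300, so the laminar assumption holds.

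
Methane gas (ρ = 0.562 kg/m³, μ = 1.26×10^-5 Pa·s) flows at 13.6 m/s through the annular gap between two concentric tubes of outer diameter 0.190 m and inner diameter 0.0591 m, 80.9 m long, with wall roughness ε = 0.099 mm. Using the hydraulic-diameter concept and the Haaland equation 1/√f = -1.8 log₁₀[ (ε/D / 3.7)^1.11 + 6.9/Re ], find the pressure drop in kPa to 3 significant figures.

Hydraulic diameter D_h = 4A/P = D_o - D_i = 0.19 - 0.0591 = 0.1309 m.
Re = ρVD_h/μ = 0.562·13.6·0.1309/1.26e-05 = 7.94e+04.
ε/D_h = 9.9e-05/0.1309 = 0.000756; Haaland gives 1/√f = -1.8 log₁₀[8.03e-05+8.69e-05] = 6.798, so f = 0.02164.
ΔP = f(L/D_h)(ρV²/2) = 0.02164·80.9/0.1309·51.97 = 695 Pa.
ΔP = 0.695 kPa.

ΔP ≈ 0.695 kPa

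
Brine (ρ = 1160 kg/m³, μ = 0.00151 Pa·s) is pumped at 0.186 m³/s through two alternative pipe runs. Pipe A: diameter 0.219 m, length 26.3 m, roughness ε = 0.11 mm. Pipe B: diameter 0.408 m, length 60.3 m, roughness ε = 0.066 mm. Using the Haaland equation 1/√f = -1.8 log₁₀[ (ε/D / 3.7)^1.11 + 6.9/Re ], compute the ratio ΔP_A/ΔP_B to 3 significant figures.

Pipe A: V = Q/A = 0.186/0.03767 = 4.938 m/s; Re = 8.307e+05; ε/D = 0.000502; Haaland → f = 0.01727; ΔP_A = f(L/D)(ρV²/2) = 2.933e+04 Pa.
Pipe B: V = Q/A = 0.186/0.1307 = 1.423 m/s; Re = 4.459e+05; ε/D = 0.000162; Haaland → f = 0.01508; ΔP_B = f(L/D)(ρV²/2) = 2617 Pa.
ΔP_A/ΔP_B = 2.933e+04/2617 = 11.2.

ΔP_A/ΔP_B ≈ 11.2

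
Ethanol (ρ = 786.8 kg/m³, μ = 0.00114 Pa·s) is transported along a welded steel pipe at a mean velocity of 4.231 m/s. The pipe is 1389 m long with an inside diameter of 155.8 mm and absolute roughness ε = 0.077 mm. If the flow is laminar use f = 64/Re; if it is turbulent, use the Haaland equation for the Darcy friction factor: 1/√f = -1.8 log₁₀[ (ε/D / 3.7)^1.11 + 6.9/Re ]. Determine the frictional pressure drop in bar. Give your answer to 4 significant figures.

ΔP ≈ 11.06 bar

Reynolds number Re = ρVD/μ = 786.8 · 4.231 · 0.1558 / 0.00114 = 4.55e+05.
Re > 4000 → turbulent. Relative roughness ε/D = 7.7e-05/0.1558 = 0.000494. Haaland: 1/√f = -1.8 log₁₀[(0.000494/3.7)^1.11 + 6.9/4.55e+05] = -1.8 log₁₀[5.01e-05 + 1.52e-05] = 7.534, so f = 0.01762.
Darcy-Weisbach: ΔP = f(L/D)(ρV²/2) = 0.01762·(1389/0.1558)·(786.8·4.231²/2) = 0.01762·8915·7042 = 1.106e+06 Pa.
ΔP = 1.106e+06 Pa = 11.06 bar.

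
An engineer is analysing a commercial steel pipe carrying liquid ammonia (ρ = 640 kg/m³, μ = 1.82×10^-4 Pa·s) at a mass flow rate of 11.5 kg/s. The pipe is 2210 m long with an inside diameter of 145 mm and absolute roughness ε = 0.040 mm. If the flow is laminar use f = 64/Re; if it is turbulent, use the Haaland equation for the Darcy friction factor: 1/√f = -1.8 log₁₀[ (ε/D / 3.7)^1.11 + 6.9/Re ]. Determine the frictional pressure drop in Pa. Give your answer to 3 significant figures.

ΔP ≈ 91500 Pa

A = πD²/4 = π(0.145)²/4 = 0.01651 m²; mean velocity V = ṁ/(ρA) = 11.5/(640 · 0.01651) = 1.088 m/s.
Reynolds number Re = ρVD/μ = 640 · 1.088 · 0.145 / 0.000182 = 5.548e+05.
Re > 4000 → turbulent. Relative roughness ε/D = 4e-05/0.145 = 0.000276. Haaland: 1/√f = -1.8 log₁₀[(0.000276/3.7)^1.11 + 6.9/5.548e+05] = -1.8 log₁₀[2.62e-05 + 1.24e-05] = 7.943, so f = 0.01585.
Darcy-Weisbach: ΔP = f(L/D)(ρV²/2) = 0.01585·(2210/0.145)·(640·1.088²/2) = 0.01585·1.524e+04·378.9 = 9.153e+04 Pa.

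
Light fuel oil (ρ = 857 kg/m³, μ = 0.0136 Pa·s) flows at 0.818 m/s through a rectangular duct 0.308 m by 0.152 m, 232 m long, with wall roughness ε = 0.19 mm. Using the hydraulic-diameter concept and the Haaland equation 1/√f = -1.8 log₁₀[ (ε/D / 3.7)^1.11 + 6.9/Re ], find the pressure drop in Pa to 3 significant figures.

ΔP ≈ 10400 Pa

Hydraulic diameter D_h = 4A/P = 4·(0.308·0.152)/(2·(0.308+0.152)) = 0.1873/0.92 = 0.2035 m.
Re = ρVD_h/μ = 857·0.818·0.2035/0.0136 = 1.049e+04.
ε/D_h = 0.00019/0.2035 = 0.000933; Haaland gives 1/√f = -1.8 log₁₀[0.000101+0.000658] = 5.616, so f = 0.03171.
ΔP = f(L/D_h)(ρV²/2) = 0.03171·232/0.2035·286.7 = 1.036e+04 Pa.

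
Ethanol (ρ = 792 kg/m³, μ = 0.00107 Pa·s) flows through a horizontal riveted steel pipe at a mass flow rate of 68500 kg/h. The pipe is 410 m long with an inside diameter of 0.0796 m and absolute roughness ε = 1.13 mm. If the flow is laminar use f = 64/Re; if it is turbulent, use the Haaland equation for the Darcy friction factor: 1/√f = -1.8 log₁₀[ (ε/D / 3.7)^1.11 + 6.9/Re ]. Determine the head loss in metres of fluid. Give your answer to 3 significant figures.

h_f ≈ 264 m

ṁ = 68500 kg/h = 68500/3600 = 19.03 kg/s.
A = πD²/4 = π(0.0796)²/4 = 0.004976 m²; mean velocity V = ṁ/(ρA) = 19.03/(792 · 0.004976) = 4.828 m/s.
Reynolds number Re = ρVD/μ = 792 · 4.828 · 0.0796 / 0.00107 = 2.844e+05.
Re > 4000 → turbulent. Relative roughness ε/D = 0.00113/0.0796 = 0.0142. Haaland: 1/√f = -1.8 log₁₀[(0.0142/3.7)^1.11 + 6.9/2.844e+05] = -1.8 log₁₀[0.00208 + 2.43e-05] = 4.818, so f = 0.04308.
Darcy-Weisbach: ΔP = f(L/D)(ρV²/2) = 0.04308·(410/0.0796)·(792·4.828²/2) = 0.04308·5151·9230 = 2.048e+06 Pa.
Head loss h_f = ΔP/(ρg) = 2.048e+06/(792·9.81) = 264 m.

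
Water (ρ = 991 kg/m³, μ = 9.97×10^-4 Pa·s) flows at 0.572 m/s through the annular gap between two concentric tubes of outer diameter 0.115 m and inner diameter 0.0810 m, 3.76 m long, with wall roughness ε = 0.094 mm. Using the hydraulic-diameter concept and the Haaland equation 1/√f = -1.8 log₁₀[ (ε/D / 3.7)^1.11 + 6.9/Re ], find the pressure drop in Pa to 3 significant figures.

ΔP ≈ 555 Pa

Hydraulic diameter D_h = 4A/P = D_o - D_i = 0.115 - 0.081 = 0.034 m.
Re = ρVD_h/μ = 991·0.572·0.034/0.000997 = 1.933e+04.
ε/D_h = 9.4e-05/0.034 = 0.00276; Haaland gives 1/√f = -1.8 log₁₀[0.000338+0.000357] = 5.684, so f = 0.03095.
ΔP = f(L/D_h)(ρV²/2) = 0.03095·3.76/0.034·162.1 = 554.9 Pa.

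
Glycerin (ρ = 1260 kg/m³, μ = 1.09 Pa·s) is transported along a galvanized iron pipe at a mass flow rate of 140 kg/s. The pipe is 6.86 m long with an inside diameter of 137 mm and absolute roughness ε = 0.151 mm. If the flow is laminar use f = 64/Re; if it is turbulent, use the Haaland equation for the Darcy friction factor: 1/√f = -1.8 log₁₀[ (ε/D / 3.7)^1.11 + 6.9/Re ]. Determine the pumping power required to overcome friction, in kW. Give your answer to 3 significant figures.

P ≈ 10.7 kW

A = πD²/4 = π(0.137)²/4 = 0.01474 m²; mean velocity V = ṁ/(ρA) = 140/(1260 · 0.01474) = 7.537 m/s.
Reynolds number Re = ρVD/μ = 1260 · 7.537 · 0.137 / 1.09 = 1194.
Re < 2300 → laminar flow, so f = 64/Re = 64/1194 = 0.05362 (the turbulent correlation is not needed).
Darcy-Weisbach: ΔP = f(L/D)(ρV²/2) = 0.05362·(6.86/0.137)·(1260·7.537²/2) = 0.05362·50.07·3.579e+04 = 9.609e+04 Pa.
Q = ṁ/ρ = 140/1260 = 0.1111 m³/s.
Pumping power P = QΔP = 0.1111·9.609e+04 = 10680 W = 10.7 kW.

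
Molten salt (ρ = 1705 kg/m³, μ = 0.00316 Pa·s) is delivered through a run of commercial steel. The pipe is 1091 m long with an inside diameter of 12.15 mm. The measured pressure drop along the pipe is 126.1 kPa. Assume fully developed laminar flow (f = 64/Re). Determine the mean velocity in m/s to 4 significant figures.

V ≈ 0.1687 m/s

For laminar flow, f = 64/Re with Re = ρVD/μ, so Darcy-Weisbach reduces to ΔP = 32μLV/D². Solving for V: V = ΔP·D²/(32μL) = 1.261e+05·(0.01215)²/(32·0.00316·1091) = 0.1687 m/s.
Check: Re = ρVD/μ = 1705·0.1687·0.01215/0.00316 = 1106 < 2300, so the laminar assumption holds.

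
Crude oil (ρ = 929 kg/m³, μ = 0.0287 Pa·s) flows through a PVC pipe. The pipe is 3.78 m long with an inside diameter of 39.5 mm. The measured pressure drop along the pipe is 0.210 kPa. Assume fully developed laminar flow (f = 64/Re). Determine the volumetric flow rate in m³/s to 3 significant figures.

For laminar flow, f = 64/Re with Re = ρVD/μ, so Darcy-Weisbach reduces to ΔP = 32μLV/D². Solving for V: V = ΔP·D²/(32μL) = 210·(0.0395)²/(32·0.0287·3.78) = 0.09438 m/s.
Check: Re = ρVD/μ = 929·0.09438·0.0395/0.0287 = 120.7 < 2300, so the laminar assumption holds.
Q = V·A = 0.09438·(π/4·0.0395²) = 0.0001157 m³/s = 1.16×10^-4 m³/s.

Q ≈ 1.16×10^-4 m³/s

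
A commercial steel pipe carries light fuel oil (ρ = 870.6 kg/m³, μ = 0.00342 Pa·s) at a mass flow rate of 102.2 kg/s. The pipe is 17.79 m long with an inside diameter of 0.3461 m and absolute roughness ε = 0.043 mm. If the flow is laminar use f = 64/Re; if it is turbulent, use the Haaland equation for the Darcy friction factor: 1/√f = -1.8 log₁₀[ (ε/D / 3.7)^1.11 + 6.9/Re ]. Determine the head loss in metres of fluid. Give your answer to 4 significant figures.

A = πD²/4 = π(0.3461)²/4 = 0.09408 m²; mean velocity V = ṁ/(ρA) = 102.2/(870.6 · 0.09408) = 1.248 m/s.
Reynolds number Re = ρVD/μ = 870.6 · 1.248 · 0.3461 / 0.00342 = 1.099e+05.
Re > 4000 → turbulent. Relative roughness ε/D = 4.3e-05/0.3461 = 0.000124. Haaland: 1/√f = -1.8 log₁₀[(0.000124/3.7)^1.11 + 6.9/1.099e+05] = -1.8 log₁₀[1.08e-05 + 6.28e-05] = 7.44, so f = 0.01807.
Darcy-Weisbach: ΔP = f(L/D)(ρV²/2) = 0.01807·(17.79/0.3461)·(870.6·1.248²/2) = 0.01807·51.4·677.7 = 629.4 Pa.
Head loss h_f = ΔP/(ρg) = 629.4/(870.6·9.81) = 0.07369 m.

h_f ≈ 0.07369 m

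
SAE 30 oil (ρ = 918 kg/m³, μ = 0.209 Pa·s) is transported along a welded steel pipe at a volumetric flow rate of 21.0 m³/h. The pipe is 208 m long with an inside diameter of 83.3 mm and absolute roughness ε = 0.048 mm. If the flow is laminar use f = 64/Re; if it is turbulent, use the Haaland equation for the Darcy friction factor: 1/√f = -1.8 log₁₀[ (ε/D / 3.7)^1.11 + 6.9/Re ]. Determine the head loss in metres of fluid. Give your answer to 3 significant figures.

h_f ≈ 23.8 m

Q = 21.0 m³/h = 21.0/3600 = 0.005833 m³/s.
Cross-sectional area A = πD²/4 = π(0.0833)²/4 = 0.00545 m²; mean velocity V = Q/A = 0.005833/0.00545 = 1.07 m/s.
Reynolds number Re = ρVD/μ = 918 · 1.07 · 0.0833 / 0.209 = 391.6.
Re < 2300 → laminar flow, so f = 64/Re = 64/391.6 = 0.1634 (the turbulent correlation is not needed).
Darcy-Weisbach: ΔP = f(L/D)(ρV²/2) = 0.1634·(208/0.0833)·(918·1.07²/2) = 0.1634·2497·525.9 = 2.146e+05 Pa.
Head loss h_f = ΔP/(ρg) = 2.146e+05/(918·9.81) = 23.8 m.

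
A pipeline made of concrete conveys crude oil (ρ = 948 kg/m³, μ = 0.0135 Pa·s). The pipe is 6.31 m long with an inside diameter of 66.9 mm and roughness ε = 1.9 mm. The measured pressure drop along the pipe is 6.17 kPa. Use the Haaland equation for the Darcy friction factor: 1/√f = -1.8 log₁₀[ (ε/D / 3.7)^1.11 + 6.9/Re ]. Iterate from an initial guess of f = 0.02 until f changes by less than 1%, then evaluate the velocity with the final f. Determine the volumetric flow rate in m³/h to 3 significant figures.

Rearranging Darcy-Weisbach: V = √(2·ΔP·D/(f·L·ρ)). With ε/D = 0.0019/0.0669 = 0.0284, iterate starting from f = 0.02:
  f = 0.02 → V = √(2·6170·0.0669/(0.02·6.31·948)) = 2.627 m/s; Re = ρVD/μ = 1.234e+04; f → 0.05852
  f = 0.05852 → V = 1.536 m/s; Re = 7214; f → 0.06023
  f = 0.06023 → V = 1.514 m/s; Re = 7111; f → 0.06029
Converged (Δf/f < 1%). With the final f = 0.06029: V = √(2·6170·0.0669/(0.06029·6.31·948)) = 1.513 m/s.
Q = V·A = 1.513·(π/4·0.0669²) = 0.005318 m³/s = 19.1 m³/h.

Q ≈ 19.1 m³/h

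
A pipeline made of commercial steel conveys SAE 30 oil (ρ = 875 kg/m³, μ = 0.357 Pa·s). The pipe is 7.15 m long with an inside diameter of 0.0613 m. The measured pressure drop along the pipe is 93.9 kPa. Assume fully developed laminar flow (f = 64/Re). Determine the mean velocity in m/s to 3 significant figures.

For laminar flow, f = 64/Re with Re = ρVD/μ, so Darcy-Weisbach reduces to ΔP = 32μLV/D². Solving for V: V = ΔP·D²/(32μL) = 9.39e+04·(0.0613)²/(32·0.357·7.15) = 4.32 m/s.
Check: Re = ρVD/μ = 875·4.32·0.0613/0.357 = 649 < 2300, so the laminar assumption holds.

V ≈ 4.32 m/s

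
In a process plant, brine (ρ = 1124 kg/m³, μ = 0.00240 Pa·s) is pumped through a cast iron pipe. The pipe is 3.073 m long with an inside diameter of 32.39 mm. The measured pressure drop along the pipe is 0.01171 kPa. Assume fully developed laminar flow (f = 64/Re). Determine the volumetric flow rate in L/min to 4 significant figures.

Q ≈ 2.573 L/min

For laminar flow, f = 64/Re with Re = ρVD/μ, so Darcy-Weisbach reduces to ΔP = 32μLV/D². Solving for V: V = ΔP·D²/(32μL) = 11.71·(0.03239)²/(32·0.0024·3.073) = 0.05205 m/s.
Check: Re = ρVD/μ = 1124·0.05205·0.03239/0.0024 = 789.6 < 2300, so the laminar assumption holds.
Q = V·A = 0.05205·(π/4·0.03239²) = 4.289e-05 m³/s = 2.573 L/min.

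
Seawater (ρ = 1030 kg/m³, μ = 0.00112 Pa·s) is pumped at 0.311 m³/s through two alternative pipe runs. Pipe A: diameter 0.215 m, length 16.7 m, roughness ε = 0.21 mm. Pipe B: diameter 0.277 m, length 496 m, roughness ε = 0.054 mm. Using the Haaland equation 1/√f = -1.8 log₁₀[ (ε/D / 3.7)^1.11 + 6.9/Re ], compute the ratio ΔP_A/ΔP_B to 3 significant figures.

ΔP_A/ΔP_B ≈ 0.164

Pipe A: V = Q/A = 0.311/0.03631 = 8.566 m/s; Re = 1.694e+06; ε/D = 0.000977; Haaland → f = 0.01972; ΔP_A = f(L/D)(ρV²/2) = 5.79e+04 Pa.
Pipe B: V = Q/A = 0.311/0.06026 = 5.161 m/s; Re = 1.315e+06; ε/D = 0.000195; Haaland → f = 0.01436; ΔP_B = f(L/D)(ρV²/2) = 3.526e+05 Pa.
ΔP_A/ΔP_B = 5.79e+04/3.526e+05 = 0.164.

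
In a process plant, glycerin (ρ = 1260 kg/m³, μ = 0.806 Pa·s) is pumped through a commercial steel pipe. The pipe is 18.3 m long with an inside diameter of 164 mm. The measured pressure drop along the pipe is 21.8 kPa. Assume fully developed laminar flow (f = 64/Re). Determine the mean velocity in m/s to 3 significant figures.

V ≈ 1.24 m/s

For laminar flow, f = 64/Re with Re = ρVD/μ, so Darcy-Weisbach reduces to ΔP = 32μLV/D². Solving for V: V = ΔP·D²/(32μL) = 2.18e+04·(0.164)²/(32·0.806·18.3) = 1.242 m/s.
Check: Re = ρVD/μ = 1260·1.242·0.164/0.806 = 318.5 < 2300, so the laminar assumption holds.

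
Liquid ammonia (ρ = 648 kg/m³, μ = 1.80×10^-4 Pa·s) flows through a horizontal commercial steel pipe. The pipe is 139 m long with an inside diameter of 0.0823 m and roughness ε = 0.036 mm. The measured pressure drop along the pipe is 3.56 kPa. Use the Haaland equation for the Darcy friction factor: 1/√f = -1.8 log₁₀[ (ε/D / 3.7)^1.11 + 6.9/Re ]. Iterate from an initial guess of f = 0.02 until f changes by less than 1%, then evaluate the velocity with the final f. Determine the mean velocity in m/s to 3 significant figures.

Rearranging Darcy-Weisbach: V = √(2·ΔP·D/(f·L·ρ)). With ε/D = 3.6e-05/0.0823 = 0.000437, iterate starting from f = 0.02:
  f = 0.02 → V = √(2·3560·0.0823/(0.02·139·648)) = 0.5703 m/s; Re = ρVD/μ = 1.69e+05; f → 0.01861
  f = 0.01861 → V = 0.5913 m/s; Re = 1.752e+05; f → 0.01854
Converged (Δf/f < 1%). With the final f = 0.01854: V = √(2·3560·0.0823/(0.01854·139·648)) = 0.5924 m/s.

V ≈ 0.592 m/s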